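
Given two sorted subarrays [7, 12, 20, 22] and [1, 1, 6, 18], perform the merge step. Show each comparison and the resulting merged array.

Merging process:

Compare 7 vs 1: take 1 from right. Merged: [1]
Compare 7 vs 1: take 1 from right. Merged: [1, 1]
Compare 7 vs 6: take 6 from right. Merged: [1, 1, 6]
Compare 7 vs 18: take 7 from left. Merged: [1, 1, 6, 7]
Compare 12 vs 18: take 12 from left. Merged: [1, 1, 6, 7, 12]
Compare 20 vs 18: take 18 from right. Merged: [1, 1, 6, 7, 12, 18]
Append remaining from left: [20, 22]. Merged: [1, 1, 6, 7, 12, 18, 20, 22]

Final merged array: [1, 1, 6, 7, 12, 18, 20, 22]
Total comparisons: 6

The merged array is [1, 1, 6, 7, 12, 18, 20, 22], requiring 6 comparisons. The merge step runs in O(n) time where n is the total number of elements.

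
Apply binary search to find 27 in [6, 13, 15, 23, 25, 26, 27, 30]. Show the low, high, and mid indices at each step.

Binary search for 27 in [6, 13, 15, 23, 25, 26, 27, 30]:

lo=0, hi=7, mid=3, arr[mid]=23 -> 23 < 27, search right half
lo=4, hi=7, mid=5, arr[mid]=26 -> 26 < 27, search right half
lo=6, hi=7, mid=6, arr[mid]=27 -> Found target at index 6!

Binary search finds 27 at index 6 after 3 comparisons. The search repeatedly halves the search space by comparing with the middle element.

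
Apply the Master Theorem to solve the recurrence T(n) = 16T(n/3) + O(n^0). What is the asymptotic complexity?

Master Theorem for T(n) = 16T(n/3) + O(n^0):

a = 16, b = 3, c = 0
log_b(a) = log_3(16) = 2.5237

Case 1: c = 0 < log_3(16) = 2.5237
T(n) = O(n^(log_3 16))

For T(n) = 16T(n/3) + O(n^0): log_3(16) = 2.5237. This is Case 1 of the Master Theorem (c < log_b(a), work dominated by leaves), giving O(n^(log_3 16)).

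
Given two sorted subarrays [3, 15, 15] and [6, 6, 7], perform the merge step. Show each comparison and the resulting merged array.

Merging process:

Compare 3 vs 6: take 3 from left. Merged: [3]
Compare 15 vs 6: take 6 from right. Merged: [3, 6]
Compare 15 vs 6: take 6 from right. Merged: [3, 6, 6]
Compare 15 vs 7: take 7 from right. Merged: [3, 6, 6, 7]
Append remaining from left: [15, 15]. Merged: [3, 6, 6, 7, 15, 15]

Final merged array: [3, 6, 6, 7, 15, 15]
Total comparisons: 4

The merged array is [3, 6, 6, 7, 15, 15], requiring 4 comparisons. The merge step runs in O(n) time where n is the total number of elements.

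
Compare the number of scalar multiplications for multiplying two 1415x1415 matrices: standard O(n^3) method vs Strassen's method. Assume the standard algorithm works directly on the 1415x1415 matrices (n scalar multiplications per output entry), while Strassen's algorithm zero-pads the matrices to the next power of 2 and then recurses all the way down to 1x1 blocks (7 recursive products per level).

Matrix multiplication for 1415x1415 matrices:

Strassen's algorithm requires power-of-2 dimensions. Pad 1415x1415 to 2048x2048 (next power of 2).

Standard algorithm: 1415^3 = 2833148375 multiplications
Strassen's algorithm: 7^(log2(2048)) = 7^11 = 1977326743 multiplications
Savings: 2833148375 - 1977326743 = 855821632 multiplications

Standard: 2833148375 multiplications (1415^3). Strassen: 1977326743 multiplications (7^11, after padding to 2048x2048). Strassen reduces 8 recursive multiplications to 7 at each level.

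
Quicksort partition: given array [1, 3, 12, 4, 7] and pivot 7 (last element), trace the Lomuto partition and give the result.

Lomuto partition with pivot = 7:

Initial array: [1, 3, 12, 4, 7]

arr[0]=1 <= 7: swap with position 0, array becomes [1, 3, 12, 4, 7]
arr[1]=3 <= 7: swap with position 1, array becomes [1, 3, 12, 4, 7]
arr[2]=12 > 7: no swap
arr[3]=4 <= 7: swap with position 2, array becomes [1, 3, 4, 12, 7]

Place pivot at position 3: [1, 3, 4, 7, 12]
Pivot position: 3

After partitioning with pivot 7, the array becomes [1, 3, 4, 7, 12]. The pivot is placed at index 3. All elements to the left of the pivot are <= 7, and all elements to the right are > 7.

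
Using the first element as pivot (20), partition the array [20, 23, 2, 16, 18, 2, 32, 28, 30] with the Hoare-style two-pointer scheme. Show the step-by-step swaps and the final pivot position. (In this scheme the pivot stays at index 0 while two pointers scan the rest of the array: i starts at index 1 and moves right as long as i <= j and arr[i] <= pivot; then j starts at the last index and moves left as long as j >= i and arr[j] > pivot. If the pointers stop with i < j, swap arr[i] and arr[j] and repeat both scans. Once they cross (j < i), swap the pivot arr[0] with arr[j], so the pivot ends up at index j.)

Hoare-style two-pointer partition with pivot = 20:

Initial array: [20, 23, 2, 16, 18, 2, 32, 28, 30]

Pointers start at i = 1, j = 8.
i stops at index 1 (arr[1]=23 > 20), j stops at index 5 (arr[5]=2 <= 20): swap arr[1] and arr[5], array becomes [20, 2, 2, 16, 18, 23, 32, 28, 30]
i ends at 5, j ends at 4: the pointers have crossed (j < i), so scanning stops.

Swap pivot arr[0] with arr[4] to place pivot at position 4: [18, 2, 2, 16, 20, 23, 32, 28, 30]
Pivot position: 4

After partitioning with pivot 20, the array becomes [18, 2, 2, 16, 20, 23, 32, 28, 30]. The pivot is placed at index 4. All elements to the left of the pivot are <= 20, and all elements to the right are > 20.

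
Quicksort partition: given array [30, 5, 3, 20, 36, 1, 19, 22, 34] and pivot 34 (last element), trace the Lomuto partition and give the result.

Lomuto partition with pivot = 34:

Initial array: [30, 5, 3, 20, 36, 1, 19, 22, 34]

arr[0]=30 <= 34: swap with position 0, array becomes [30, 5, 3, 20, 36, 1, 19, 22, 34]
arr[1]=5 <= 34: swap with position 1, array becomes [30, 5, 3, 20, 36, 1, 19, 22, 34]
arr[2]=3 <= 34: swap with position 2, array becomes [30, 5, 3, 20, 36, 1, 19, 22, 34]
arr[3]=20 <= 34: swap with position 3, array becomes [30, 5, 3, 20, 36, 1, 19, 22, 34]
arr[4]=36 > 34: no swap
arr[5]=1 <= 34: swap with position 4, array becomes [30, 5, 3, 20, 1, 36, 19, 22, 34]
arr[6]=19 <= 34: swap with position 5, array becomes [30, 5, 3, 20, 1, 19, 36, 22, 34]
arr[7]=22 <= 34: swap with position 6, array becomes [30, 5, 3, 20, 1, 19, 22, 36, 34]

Place pivot at position 7: [30, 5, 3, 20, 1, 19, 22, 34, 36]
Pivot position: 7

After partitioning with pivot 34, the array becomes [30, 5, 3, 20, 1, 19, 22, 34, 36]. The pivot is placed at index 7. All elements to the left of the pivot are <= 34, and all elements to the right are > 34.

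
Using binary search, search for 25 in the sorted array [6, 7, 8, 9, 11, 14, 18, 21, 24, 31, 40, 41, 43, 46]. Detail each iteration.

Binary search for 25 in [6, 7, 8, 9, 11, 14, 18, 21, 24, 31, 40, 41, 43, 46]:

lo=0, hi=13, mid=6, arr[mid]=18 -> 18 < 25, search right half
lo=7, hi=13, mid=10, arr[mid]=40 -> 40 > 25, search left half
lo=7, hi=9, mid=8, arr[mid]=24 -> 24 < 25, search right half
lo=9, hi=9, mid=9, arr[mid]=31 -> 31 > 25, search left half
lo=9 > hi=8, target 25 not found

Binary search determines that 25 is not in the array after 4 comparisons. The search space was exhausted without finding the target.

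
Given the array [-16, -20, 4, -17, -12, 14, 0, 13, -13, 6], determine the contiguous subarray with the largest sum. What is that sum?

Using Kadane's algorithm on [-16, -20, 4, -17, -12, 14, 0, 13, -13, 6]:

Scanning through the array:
Position 1 (value -20): max_ending_here = -20, max_so_far = -16
Position 2 (value 4): max_ending_here = 4, max_so_far = 4
Position 3 (value -17): max_ending_here = -13, max_so_far = 4
Position 4 (value -12): max_ending_here = -12, max_so_far = 4
Position 5 (value 14): max_ending_here = 14, max_so_far = 14
Position 6 (value 0): max_ending_here = 14, max_so_far = 14
Position 7 (value 13): max_ending_here = 27, max_so_far = 27
Position 8 (value -13): max_ending_here = 14, max_so_far = 27
Position 9 (value 6): max_ending_here = 20, max_so_far = 27

Maximum subarray: [14, 0, 13]
Maximum sum: 27

The maximum subarray is [14, 0, 13] with sum 27. This subarray runs from index 5 to index 7.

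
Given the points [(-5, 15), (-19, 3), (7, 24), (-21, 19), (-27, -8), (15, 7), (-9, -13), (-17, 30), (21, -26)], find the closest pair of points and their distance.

Computing all pairwise distances among 9 points:

d((-5, 15), (-19, 3)) = 18.4391
d((-5, 15), (7, 24)) = 15.0
d((-5, 15), (-21, 19)) = 16.4924
d((-5, 15), (-27, -8)) = 31.8277
d((-5, 15), (15, 7)) = 21.5407
d((-5, 15), (-9, -13)) = 28.2843
d((-5, 15), (-17, 30)) = 19.2094
d((-5, 15), (21, -26)) = 48.5489
d((-19, 3), (7, 24)) = 33.4215
d((-19, 3), (-21, 19)) = 16.1245
d((-19, 3), (-27, -8)) = 13.6015
d((-19, 3), (15, 7)) = 34.2345
d((-19, 3), (-9, -13)) = 18.868
d((-19, 3), (-17, 30)) = 27.074
d((-19, 3), (21, -26)) = 49.4065
d((7, 24), (-21, 19)) = 28.4429
d((7, 24), (-27, -8)) = 46.6905
d((7, 24), (15, 7)) = 18.7883
d((7, 24), (-9, -13)) = 40.3113
d((7, 24), (-17, 30)) = 24.7386
d((7, 24), (21, -26)) = 51.923
d((-21, 19), (-27, -8)) = 27.6586
d((-21, 19), (15, 7)) = 37.9473
d((-21, 19), (-9, -13)) = 34.176
d((-21, 19), (-17, 30)) = 11.7047 <-- minimum
d((-21, 19), (21, -26)) = 61.5549
d((-27, -8), (15, 7)) = 44.5982
d((-27, -8), (-9, -13)) = 18.6815
d((-27, -8), (-17, 30)) = 39.2938
d((-27, -8), (21, -26)) = 51.264
d((15, 7), (-9, -13)) = 31.241
d((15, 7), (-17, 30)) = 39.4081
d((15, 7), (21, -26)) = 33.541
d((-9, -13), (-17, 30)) = 43.7379
d((-9, -13), (21, -26)) = 32.6956
d((-17, 30), (21, -26)) = 67.6757

Closest pair: (-21, 19) and (-17, 30) with distance 11.7047

The closest pair is (-21, 19) and (-17, 30) with Euclidean distance 11.7047. For 9 points, brute-force pairwise comparison is shown above. For large n, the divide-and-conquer algorithm (sort by x, recurse on halves, check the dividing strip) achieves O(n log n).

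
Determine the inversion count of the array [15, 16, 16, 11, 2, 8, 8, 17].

Finding inversions in [15, 16, 16, 11, 2, 8, 8, 17]:

(0, 3): arr[0]=15 > arr[3]=11
(0, 4): arr[0]=15 > arr[4]=2
(0, 5): arr[0]=15 > arr[5]=8
(0, 6): arr[0]=15 > arr[6]=8
(1, 3): arr[1]=16 > arr[3]=11
(1, 4): arr[1]=16 > arr[4]=2
(1, 5): arr[1]=16 > arr[5]=8
(1, 6): arr[1]=16 > arr[6]=8
(2, 3): arr[2]=16 > arr[3]=11
(2, 4): arr[2]=16 > arr[4]=2
(2, 5): arr[2]=16 > arr[5]=8
(2, 6): arr[2]=16 > arr[6]=8
(3, 4): arr[3]=11 > arr[4]=2
(3, 5): arr[3]=11 > arr[5]=8
(3, 6): arr[3]=11 > arr[6]=8

Total inversions: 15

The array has 15 inversion(s): (0,3), (0,4), (0,5), (0,6), (1,3), (1,4), (1,5), (1,6), (2,3), (2,4), (2,5), (2,6), (3,4), (3,5), (3,6). Each pair (i,j) satisfies i < j and arr[i] > arr[j].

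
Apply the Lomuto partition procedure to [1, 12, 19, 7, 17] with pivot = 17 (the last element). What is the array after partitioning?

Lomuto partition with pivot = 17:

Initial array: [1, 12, 19, 7, 17]

arr[0]=1 <= 17: swap with position 0, array becomes [1, 12, 19, 7, 17]
arr[1]=12 <= 17: swap with position 1, array becomes [1, 12, 19, 7, 17]
arr[2]=19 > 17: no swap
arr[3]=7 <= 17: swap with position 2, array becomes [1, 12, 7, 19, 17]

Place pivot at position 3: [1, 12, 7, 17, 19]
Pivot position: 3

After partitioning with pivot 17, the array becomes [1, 12, 7, 17, 19]. The pivot is placed at index 3. All elements to the left of the pivot are <= 17, and all elements to the right are > 17.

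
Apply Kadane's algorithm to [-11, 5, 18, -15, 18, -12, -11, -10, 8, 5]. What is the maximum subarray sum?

Using Kadane's algorithm on [-11, 5, 18, -15, 18, -12, -11, -10, 8, 5]:

Scanning through the array:
Position 1 (value 5): max_ending_here = 5, max_so_far = 5
Position 2 (value 18): max_ending_here = 23, max_so_far = 23
Position 3 (value -15): max_ending_here = 8, max_so_far = 23
Position 4 (value 18): max_ending_here = 26, max_so_far = 26
Position 5 (value -12): max_ending_here = 14, max_so_far = 26
Position 6 (value -11): max_ending_here = 3, max_so_far = 26
Position 7 (value -10): max_ending_here = -7, max_so_far = 26
Position 8 (value 8): max_ending_here = 8, max_so_far = 26
Position 9 (value 5): max_ending_here = 13, max_so_far = 26

Maximum subarray: [5, 18, -15, 18]
Maximum sum: 26

The maximum subarray is [5, 18, -15, 18] with sum 26. This subarray runs from index 1 to index 4.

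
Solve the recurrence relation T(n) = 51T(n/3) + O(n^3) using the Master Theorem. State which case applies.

Master Theorem for T(n) = 51T(n/3) + O(n^3):

a = 51, b = 3, c = 3
log_b(a) = log_3(51) = 3.5789

Case 1: c = 3 < log_3(51) = 3.5789
T(n) = O(n^(log_3 51))

For T(n) = 51T(n/3) + O(n^3): log_3(51) = 3.5789. This is Case 1 of the Master Theorem (c < log_b(a), work dominated by leaves), giving O(n^(log_3 51)).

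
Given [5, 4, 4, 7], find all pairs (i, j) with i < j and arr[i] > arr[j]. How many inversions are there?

Finding inversions in [5, 4, 4, 7]:

(0, 1): arr[0]=5 > arr[1]=4
(0, 2): arr[0]=5 > arr[2]=4

Total inversions: 2

The array has 2 inversion(s): (0,1), (0,2). Each pair (i,j) satisfies i < j and arr[i] > arr[j].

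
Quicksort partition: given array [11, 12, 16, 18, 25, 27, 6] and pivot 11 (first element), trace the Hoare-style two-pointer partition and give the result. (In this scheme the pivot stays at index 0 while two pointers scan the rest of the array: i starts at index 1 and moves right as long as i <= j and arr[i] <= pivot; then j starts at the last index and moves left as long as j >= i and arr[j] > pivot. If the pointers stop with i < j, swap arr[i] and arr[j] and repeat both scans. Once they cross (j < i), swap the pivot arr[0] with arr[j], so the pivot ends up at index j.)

Hoare-style two-pointer partition with pivot = 11:

Initial array: [11, 12, 16, 18, 25, 27, 6]

Pointers start at i = 1, j = 6.
i stops at index 1 (arr[1]=12 > 11), j stops at index 6 (arr[6]=6 <= 11): swap arr[1] and arr[6], array becomes [11, 6, 16, 18, 25, 27, 12]
i ends at 2, j ends at 1: the pointers have crossed (j < i), so scanning stops.

Swap pivot arr[0] with arr[1] to place pivot at position 1: [6, 11, 16, 18, 25, 27, 12]
Pivot position: 1

After partitioning with pivot 11, the array becomes [6, 11, 16, 18, 25, 27, 12]. The pivot is placed at index 1. All elements to the left of the pivot are <= 11, and all elements to the right are > 11.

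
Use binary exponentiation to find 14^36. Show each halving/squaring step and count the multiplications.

Computing 14^36 by squaring (build up from 14^1; each line after the first costs one multiplication):

14^1 = 14
14^2 = (14^1)^2 = 14^2 = 196
14^4 = (14^2)^2 = 196^2 = 38416
14^8 = (14^4)^2 = 38416^2 = 1475789056
14^9 = 14 * 14^8 = 14 * 1475789056 = 20661046784
14^18 = (14^9)^2 = 20661046784^2 = 426878854210636742656
14^36 = (14^18)^2 = 426878854210636742656^2 = 182225556172186058674940229804729969934336

Result: 182225556172186058674940229804729969934336
Multiplications needed: 6 (6 lines after 14^1)

14^36 = 182225556172186058674940229804729969934336. Using exponentiation by squaring, this requires 6 multiplications. The key idea: if the exponent is even, square the half-power; if odd, multiply by the base once.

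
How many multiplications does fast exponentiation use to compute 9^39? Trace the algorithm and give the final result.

Computing 9^39 by squaring (build up from 9^1; each line after the first costs one multiplication):

9^1 = 9
9^2 = (9^1)^2 = 9^2 = 81
9^4 = (9^2)^2 = 81^2 = 6561
9^8 = (9^4)^2 = 6561^2 = 43046721
9^9 = 9 * 9^8 = 9 * 43046721 = 387420489
9^18 = (9^9)^2 = 387420489^2 = 150094635296999121
9^19 = 9 * 9^18 = 9 * 150094635296999121 = 1350851717672992089
9^38 = (9^19)^2 = 1350851717672992089^2 = 1824800363140073127359051977856583921
9^39 = 9 * 9^38 = 9 * 1824800363140073127359051977856583921 = 16423203268260658146231467800709255289

Result: 16423203268260658146231467800709255289
Multiplications needed: 8 (8 lines after 9^1)

9^39 = 16423203268260658146231467800709255289. Using exponentiation by squaring, this requires 8 multiplications. The key idea: if the exponent is even, square the half-power; if odd, multiply by the base once.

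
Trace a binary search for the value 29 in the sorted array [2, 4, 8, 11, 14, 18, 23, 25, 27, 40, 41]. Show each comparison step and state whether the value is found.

Binary search for 29 in [2, 4, 8, 11, 14, 18, 23, 25, 27, 40, 41]:

lo=0, hi=10, mid=5, arr[mid]=18 -> 18 < 29, search right half
lo=6, hi=10, mid=8, arr[mid]=27 -> 27 < 29, search right half
lo=9, hi=10, mid=9, arr[mid]=40 -> 40 > 29, search left half
lo=9 > hi=8, target 29 not found

Binary search determines that 29 is not in the array after 3 comparisons. The search space was exhausted without finding the target.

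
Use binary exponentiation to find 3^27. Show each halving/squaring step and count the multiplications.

Computing 3^27 by squaring (build up from 3^1; each line after the first costs one multiplication):

3^1 = 3
3^2 = (3^1)^2 = 3^2 = 9
3^3 = 3 * 3^2 = 3 * 9 = 27
3^6 = (3^3)^2 = 27^2 = 729
3^12 = (3^6)^2 = 729^2 = 531441
3^13 = 3 * 3^12 = 3 * 531441 = 1594323
3^26 = (3^13)^2 = 1594323^2 = 2541865828329
3^27 = 3 * 3^26 = 3 * 2541865828329 = 7625597484987

Result: 7625597484987
Multiplications needed: 7 (7 lines after 3^1)

3^27 = 7625597484987. Using exponentiation by squaring, this requires 7 multiplications. The key idea: if the exponent is even, square the half-power; if odd, multiply by the base once.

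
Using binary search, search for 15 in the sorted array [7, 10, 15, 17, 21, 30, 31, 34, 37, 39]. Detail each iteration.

Binary search for 15 in [7, 10, 15, 17, 21, 30, 31, 34, 37, 39]:

lo=0, hi=9, mid=4, arr[mid]=21 -> 21 > 15, search left half
lo=0, hi=3, mid=1, arr[mid]=10 -> 10 < 15, search right half
lo=2, hi=3, mid=2, arr[mid]=15 -> Found target at index 2!

Binary search finds 15 at index 2 after 3 comparisons. The search repeatedly halves the search space by comparing with the middle element.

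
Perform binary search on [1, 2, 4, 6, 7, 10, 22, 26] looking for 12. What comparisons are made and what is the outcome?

Binary search for 12 in [1, 2, 4, 6, 7, 10, 22, 26]:

lo=0, hi=7, mid=3, arr[mid]=6 -> 6 < 12, search right half
lo=4, hi=7, mid=5, arr[mid]=10 -> 10 < 12, search right half
lo=6, hi=7, mid=6, arr[mid]=22 -> 22 > 12, search left half
lo=6 > hi=5, target 12 not found

Binary search determines that 12 is not in the array after 3 comparisons. The search space was exhausted without finding the target.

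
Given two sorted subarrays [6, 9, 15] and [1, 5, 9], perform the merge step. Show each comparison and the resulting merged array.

Merging process:

Compare 6 vs 1: take 1 from right. Merged: [1]
Compare 6 vs 5: take 5 from right. Merged: [1, 5]
Compare 6 vs 9: take 6 from left. Merged: [1, 5, 6]
Compare 9 vs 9: take 9 from left. Merged: [1, 5, 6, 9]
Compare 15 vs 9: take 9 from right. Merged: [1, 5, 6, 9, 9]
Append remaining from left: [15]. Merged: [1, 5, 6, 9, 9, 15]

Final merged array: [1, 5, 6, 9, 9, 15]
Total comparisons: 5

The merged array is [1, 5, 6, 9, 9, 15], requiring 5 comparisons. The merge step runs in O(n) time where n is the total number of elements.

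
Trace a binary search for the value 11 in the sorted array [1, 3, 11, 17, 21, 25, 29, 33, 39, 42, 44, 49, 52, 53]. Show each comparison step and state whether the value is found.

Binary search for 11 in [1, 3, 11, 17, 21, 25, 29, 33, 39, 42, 44, 49, 52, 53]:

lo=0, hi=13, mid=6, arr[mid]=29 -> 29 > 11, search left half
lo=0, hi=5, mid=2, arr[mid]=11 -> Found target at index 2!

Binary search finds 11 at index 2 after 2 comparisons. The search repeatedly halves the search space by comparing with the middle element.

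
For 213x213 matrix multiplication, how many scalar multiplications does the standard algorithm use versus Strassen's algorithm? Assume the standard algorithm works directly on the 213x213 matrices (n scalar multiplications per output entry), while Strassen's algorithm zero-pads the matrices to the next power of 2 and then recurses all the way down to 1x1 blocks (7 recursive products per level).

Matrix multiplication for 213x213 matrices:

Strassen's algorithm requires power-of-2 dimensions. Pad 213x213 to 256x256 (next power of 2).

Standard algorithm: 213^3 = 9663597 multiplications
Strassen's algorithm: 7^(log2(256)) = 7^8 = 5764801 multiplications
Savings: 9663597 - 5764801 = 3898796 multiplications

Standard: 9663597 multiplications (213^3). Strassen: 5764801 multiplications (7^8, after padding to 256x256). Strassen reduces 8 recursive multiplications to 7 at each level.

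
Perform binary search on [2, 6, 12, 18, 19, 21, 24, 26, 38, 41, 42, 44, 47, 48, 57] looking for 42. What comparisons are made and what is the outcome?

Binary search for 42 in [2, 6, 12, 18, 19, 21, 24, 26, 38, 41, 42, 44, 47, 48, 57]:

lo=0, hi=14, mid=7, arr[mid]=26 -> 26 < 42, search right half
lo=8, hi=14, mid=11, arr[mid]=44 -> 44 > 42, search left half
lo=8, hi=10, mid=9, arr[mid]=41 -> 41 < 42, search right half
lo=10, hi=10, mid=10, arr[mid]=42 -> Found target at index 10!

Binary search finds 42 at index 10 after 4 comparisons. The search repeatedly halves the search space by comparing with the middle element.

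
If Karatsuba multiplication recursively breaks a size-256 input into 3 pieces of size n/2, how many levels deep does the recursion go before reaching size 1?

For divide and conquer with division factor 2:

Problem sizes at each level:
Level 0: 256
Level 1: 128
Level 2: 64
Level 3: 32
Level 4: 16
Level 5: 8
Level 6: 4
Level 7: 2
Level 8: 1

The root is level 0 and the size-1 base case is level 8 (the tree spans levels 0 through 8, i.e. 9 levels counting the root), so the depth is the number of divisions: log_2(256) = 8

The recursion tree depth is log_2(256) = 8. At each level, the problem size is divided by 2, so it takes 8 divisions to reduce to a base case of size 1. The algorithm makes 3 recursive calls at each level.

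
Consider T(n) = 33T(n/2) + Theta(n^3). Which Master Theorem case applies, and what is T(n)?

Master Theorem for T(n) = 33T(n/2) + O(n^3):

a = 33, b = 2, c = 3
log_b(a) = log_2(33) = 5.0444

Case 1: c = 3 < log_2(33) = 5.0444
T(n) = O(n^(log_2 33))

For T(n) = 33T(n/2) + O(n^3): log_2(33) = 5.0444. This is Case 1 of the Master Theorem (c < log_b(a), work dominated by leaves), giving O(n^(log_2 33)).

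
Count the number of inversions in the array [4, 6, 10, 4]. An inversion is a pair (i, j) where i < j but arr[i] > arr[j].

Finding inversions in [4, 6, 10, 4]:

(1, 3): arr[1]=6 > arr[3]=4
(2, 3): arr[2]=10 > arr[3]=4

Total inversions: 2

The array has 2 inversion(s): (1,3), (2,3). Each pair (i,j) satisfies i < j and arr[i] > arr[j].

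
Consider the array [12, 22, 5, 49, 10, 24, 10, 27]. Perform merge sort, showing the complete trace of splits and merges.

Merge sort trace:

Split: [12, 22, 5, 49, 10, 24, 10, 27] -> [12, 22, 5, 49] and [10, 24, 10, 27]
  Split: [12, 22, 5, 49] -> [12, 22] and [5, 49]
    Split: [12, 22] -> [12] and [22]
    Merge: [12] + [22] -> [12, 22]
    Split: [5, 49] -> [5] and [49]
    Merge: [5] + [49] -> [5, 49]
  Merge: [12, 22] + [5, 49] -> [5, 12, 22, 49]
  Split: [10, 24, 10, 27] -> [10, 24] and [10, 27]
    Split: [10, 24] -> [10] and [24]
    Merge: [10] + [24] -> [10, 24]
    Split: [10, 27] -> [10] and [27]
    Merge: [10] + [27] -> [10, 27]
  Merge: [10, 24] + [10, 27] -> [10, 10, 24, 27]
Merge: [5, 12, 22, 49] + [10, 10, 24, 27] -> [5, 10, 10, 12, 22, 24, 27, 49]

Final sorted array: [5, 10, 10, 12, 22, 24, 27, 49]

The merge sort proceeds by recursively splitting the array and merging sorted halves.
After all merges, the sorted array is [5, 10, 10, 12, 22, 24, 27, 49].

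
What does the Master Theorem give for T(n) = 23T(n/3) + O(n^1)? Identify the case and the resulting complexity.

Master Theorem for T(n) = 23T(n/3) + O(n^1):

a = 23, b = 3, c = 1
log_b(a) = log_3(23) = 2.8540

Case 1: c = 1 < log_3(23) = 2.8540
T(n) = O(n^(log_3 23))

For T(n) = 23T(n/3) + O(n^1): log_3(23) = 2.8540. This is Case 1 of the Master Theorem (c < log_b(a), work dominated by leaves), giving O(n^(log_3 23)).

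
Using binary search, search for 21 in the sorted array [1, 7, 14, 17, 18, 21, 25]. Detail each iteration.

Binary search for 21 in [1, 7, 14, 17, 18, 21, 25]:

lo=0, hi=6, mid=3, arr[mid]=17 -> 17 < 21, search right half
lo=4, hi=6, mid=5, arr[mid]=21 -> Found target at index 5!

Binary search finds 21 at index 5 after 2 comparisons. The search repeatedly halves the search space by comparing with the middle element.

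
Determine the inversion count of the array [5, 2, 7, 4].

Finding inversions in [5, 2, 7, 4]:

(0, 1): arr[0]=5 > arr[1]=2
(0, 3): arr[0]=5 > arr[3]=4
(2, 3): arr[2]=7 > arr[3]=4

Total inversions: 3

The array has 3 inversion(s): (0,1), (0,3), (2,3). Each pair (i,j) satisfies i < j and arr[i] > arr[j].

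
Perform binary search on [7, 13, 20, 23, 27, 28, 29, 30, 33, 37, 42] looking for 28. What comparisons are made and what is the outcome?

Binary search for 28 in [7, 13, 20, 23, 27, 28, 29, 30, 33, 37, 42]:

lo=0, hi=10, mid=5, arr[mid]=28 -> Found target at index 5!

Binary search finds 28 at index 5 after 1 comparisons. The search repeatedly halves the search space by comparing with the middle element.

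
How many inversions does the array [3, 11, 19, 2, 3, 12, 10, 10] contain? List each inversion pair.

Finding inversions in [3, 11, 19, 2, 3, 12, 10, 10]:

(0, 3): arr[0]=3 > arr[3]=2
(1, 3): arr[1]=11 > arr[3]=2
(1, 4): arr[1]=11 > arr[4]=3
(1, 6): arr[1]=11 > arr[6]=10
(1, 7): arr[1]=11 > arr[7]=10
(2, 3): arr[2]=19 > arr[3]=2
(2, 4): arr[2]=19 > arr[4]=3
(2, 5): arr[2]=19 > arr[5]=12
(2, 6): arr[2]=19 > arr[6]=10
(2, 7): arr[2]=19 > arr[7]=10
(5, 6): arr[5]=12 > arr[6]=10
(5, 7): arr[5]=12 > arr[7]=10

Total inversions: 12

The array has 12 inversion(s): (0,3), (1,3), (1,4), (1,6), (1,7), (2,3), (2,4), (2,5), (2,6), (2,7), (5,6), (5,7). Each pair (i,j) satisfies i < j and arr[i] > arr[j].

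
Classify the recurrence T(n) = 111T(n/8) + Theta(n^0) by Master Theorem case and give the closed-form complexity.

Master Theorem for T(n) = 111T(n/8) + O(n^0):

a = 111, b = 8, c = 0
log_b(a) = log_8(111) = 2.2648

Case 1: c = 0 < log_8(111) = 2.2648
T(n) = O(n^(log_8 111))

For T(n) = 111T(n/8) + O(n^0): log_8(111) = 2.2648. This is Case 1 of the Master Theorem (c < log_b(a), work dominated by leaves), giving O(n^(log_8 111)).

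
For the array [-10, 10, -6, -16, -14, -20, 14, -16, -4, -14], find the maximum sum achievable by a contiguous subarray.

Using Kadane's algorithm on [-10, 10, -6, -16, -14, -20, 14, -16, -4, -14]:

Scanning through the array:
Position 1 (value 10): max_ending_here = 10, max_so_far = 10
Position 2 (value -6): max_ending_here = 4, max_so_far = 10
Position 3 (value -16): max_ending_here = -12, max_so_far = 10
Position 4 (value -14): max_ending_here = -14, max_so_far = 10
Position 5 (value -20): max_ending_here = -20, max_so_far = 10
Position 6 (value 14): max_ending_here = 14, max_so_far = 14
Position 7 (value -16): max_ending_here = -2, max_so_far = 14
Position 8 (value -4): max_ending_here = -4, max_so_far = 14
Position 9 (value -14): max_ending_here = -14, max_so_far = 14

Maximum subarray: [14]
Maximum sum: 14

The maximum subarray is [14] with sum 14. This subarray runs from index 6 to index 6.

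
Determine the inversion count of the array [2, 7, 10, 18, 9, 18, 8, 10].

Finding inversions in [2, 7, 10, 18, 9, 18, 8, 10]:

(2, 4): arr[2]=10 > arr[4]=9
(2, 6): arr[2]=10 > arr[6]=8
(3, 4): arr[3]=18 > arr[4]=9
(3, 6): arr[3]=18 > arr[6]=8
(3, 7): arr[3]=18 > arr[7]=10
(4, 6): arr[4]=9 > arr[6]=8
(5, 6): arr[5]=18 > arr[6]=8
(5, 7): arr[5]=18 > arr[7]=10

Total inversions: 8

The array has 8 inversion(s): (2,4), (2,6), (3,4), (3,6), (3,7), (4,6), (5,6), (5,7). Each pair (i,j) satisfies i < j and arr[i] > arr[j].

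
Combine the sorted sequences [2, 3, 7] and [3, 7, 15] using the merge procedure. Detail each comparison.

Merging process:

Compare 2 vs 3: take 2 from left. Merged: [2]
Compare 3 vs 3: take 3 from left. Merged: [2, 3]
Compare 7 vs 3: take 3 from right. Merged: [2, 3, 3]
Compare 7 vs 7: take 7 from left. Merged: [2, 3, 3, 7]
Append remaining from right: [7, 15]. Merged: [2, 3, 3, 7, 7, 15]

Final merged array: [2, 3, 3, 7, 7, 15]
Total comparisons: 4

The merged array is [2, 3, 3, 7, 7, 15], requiring 4 comparisons. The merge step runs in O(n) time where n is the total number of elements.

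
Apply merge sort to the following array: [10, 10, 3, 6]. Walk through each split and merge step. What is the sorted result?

Merge sort trace:

Split: [10, 10, 3, 6] -> [10, 10] and [3, 6]
  Split: [10, 10] -> [10] and [10]
  Merge: [10] + [10] -> [10, 10]
  Split: [3, 6] -> [3] and [6]
  Merge: [3] + [6] -> [3, 6]
Merge: [10, 10] + [3, 6] -> [3, 6, 10, 10]

Final sorted array: [3, 6, 10, 10]

The merge sort proceeds by recursively splitting the array and merging sorted halves.
After all merges, the sorted array is [3, 6, 10, 10].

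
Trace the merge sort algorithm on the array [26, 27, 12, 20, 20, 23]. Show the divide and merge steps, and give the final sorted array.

Merge sort trace:

Split: [26, 27, 12, 20, 20, 23] -> [26, 27, 12] and [20, 20, 23]
  Split: [26, 27, 12] -> [26] and [27, 12]
    Split: [27, 12] -> [27] and [12]
    Merge: [27] + [12] -> [12, 27]
  Merge: [26] + [12, 27] -> [12, 26, 27]
  Split: [20, 20, 23] -> [20] and [20, 23]
    Split: [20, 23] -> [20] and [23]
    Merge: [20] + [23] -> [20, 23]
  Merge: [20] + [20, 23] -> [20, 20, 23]
Merge: [12, 26, 27] + [20, 20, 23] -> [12, 20, 20, 23, 26, 27]

Final sorted array: [12, 20, 20, 23, 26, 27]

The merge sort proceeds by recursively splitting the array and merging sorted halves.
After all merges, the sorted array is [12, 20, 20, 23, 26, 27].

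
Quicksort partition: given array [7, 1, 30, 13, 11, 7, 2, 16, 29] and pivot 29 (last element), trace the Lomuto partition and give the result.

Lomuto partition with pivot = 29:

Initial array: [7, 1, 30, 13, 11, 7, 2, 16, 29]

arr[0]=7 <= 29: swap with position 0, array becomes [7, 1, 30, 13, 11, 7, 2, 16, 29]
arr[1]=1 <= 29: swap with position 1, array becomes [7, 1, 30, 13, 11, 7, 2, 16, 29]
arr[2]=30 > 29: no swap
arr[3]=13 <= 29: swap with position 2, array becomes [7, 1, 13, 30, 11, 7, 2, 16, 29]
arr[4]=11 <= 29: swap with position 3, array becomes [7, 1, 13, 11, 30, 7, 2, 16, 29]
arr[5]=7 <= 29: swap with position 4, array becomes [7, 1, 13, 11, 7, 30, 2, 16, 29]
arr[6]=2 <= 29: swap with position 5, array becomes [7, 1, 13, 11, 7, 2, 30, 16, 29]
arr[7]=16 <= 29: swap with position 6, array becomes [7, 1, 13, 11, 7, 2, 16, 30, 29]

Place pivot at position 7: [7, 1, 13, 11, 7, 2, 16, 29, 30]
Pivot position: 7

After partitioning with pivot 29, the array becomes [7, 1, 13, 11, 7, 2, 16, 29, 30]. The pivot is placed at index 7. All elements to the left of the pivot are <= 29, and all elements to the right are > 29.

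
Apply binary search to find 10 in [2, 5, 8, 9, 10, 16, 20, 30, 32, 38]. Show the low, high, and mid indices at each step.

Binary search for 10 in [2, 5, 8, 9, 10, 16, 20, 30, 32, 38]:

lo=0, hi=9, mid=4, arr[mid]=10 -> Found target at index 4!

Binary search finds 10 at index 4 after 1 comparisons. The search repeatedly halves the search space by comparing with the middle element.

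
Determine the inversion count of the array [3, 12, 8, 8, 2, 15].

Finding inversions in [3, 12, 8, 8, 2, 15]:

(0, 4): arr[0]=3 > arr[4]=2
(1, 2): arr[1]=12 > arr[2]=8
(1, 3): arr[1]=12 > arr[3]=8
(1, 4): arr[1]=12 > arr[4]=2
(2, 4): arr[2]=8 > arr[4]=2
(3, 4): arr[3]=8 > arr[4]=2

Total inversions: 6

The array has 6 inversion(s): (0,4), (1,2), (1,3), (1,4), (2,4), (3,4). Each pair (i,j) satisfies i < j and arr[i] > arr[j].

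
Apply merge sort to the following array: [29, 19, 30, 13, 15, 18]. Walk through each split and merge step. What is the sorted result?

Merge sort trace:

Split: [29, 19, 30, 13, 15, 18] -> [29, 19, 30] and [13, 15, 18]
  Split: [29, 19, 30] -> [29] and [19, 30]
    Split: [19, 30] -> [19] and [30]
    Merge: [19] + [30] -> [19, 30]
  Merge: [29] + [19, 30] -> [19, 29, 30]
  Split: [13, 15, 18] -> [13] and [15, 18]
    Split: [15, 18] -> [15] and [18]
    Merge: [15] + [18] -> [15, 18]
  Merge: [13] + [15, 18] -> [13, 15, 18]
Merge: [19, 29, 30] + [13, 15, 18] -> [13, 15, 18, 19, 29, 30]

Final sorted array: [13, 15, 18, 19, 29, 30]

The merge sort proceeds by recursively splitting the array and merging sorted halves.
After all merges, the sorted array is [13, 15, 18, 19, 29, 30].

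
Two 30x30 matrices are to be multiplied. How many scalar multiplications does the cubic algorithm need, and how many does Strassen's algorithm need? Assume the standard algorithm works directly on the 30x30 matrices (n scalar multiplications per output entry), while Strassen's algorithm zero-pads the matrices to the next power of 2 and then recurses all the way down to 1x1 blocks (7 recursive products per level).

Matrix multiplication for 30x30 matrices:

Strassen's algorithm requires power-of-2 dimensions. Pad 30x30 to 32x32 (next power of 2).

Standard algorithm: 30^3 = 27000 multiplications
Strassen's algorithm: 7^(log2(32)) = 7^5 = 16807 multiplications
Savings: 27000 - 16807 = 10193 multiplications

Standard: 27000 multiplications (30^3). Strassen: 16807 multiplications (7^5, after padding to 32x32). Strassen reduces 8 recursive multiplications to 7 at each level.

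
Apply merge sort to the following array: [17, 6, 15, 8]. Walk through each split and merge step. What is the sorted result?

Merge sort trace:

Split: [17, 6, 15, 8] -> [17, 6] and [15, 8]
  Split: [17, 6] -> [17] and [6]
  Merge: [17] + [6] -> [6, 17]
  Split: [15, 8] -> [15] and [8]
  Merge: [15] + [8] -> [8, 15]
Merge: [6, 17] + [8, 15] -> [6, 8, 15, 17]

Final sorted array: [6, 8, 15, 17]

The merge sort proceeds by recursively splitting the array and merging sorted halves.
After all merges, the sorted array is [6, 8, 15, 17].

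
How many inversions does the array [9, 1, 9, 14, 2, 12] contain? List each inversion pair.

Finding inversions in [9, 1, 9, 14, 2, 12]:

(0, 1): arr[0]=9 > arr[1]=1
(0, 4): arr[0]=9 > arr[4]=2
(2, 4): arr[2]=9 > arr[4]=2
(3, 4): arr[3]=14 > arr[4]=2
(3, 5): arr[3]=14 > arr[5]=12

Total inversions: 5

The array has 5 inversion(s): (0,1), (0,4), (2,4), (3,4), (3,5). Each pair (i,j) satisfies i < j and arr[i] > arr[j].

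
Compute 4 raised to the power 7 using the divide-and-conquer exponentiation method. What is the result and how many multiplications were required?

Computing 4^7 by squaring (build up from 4^1; each line after the first costs one multiplication):

4^1 = 4
4^2 = (4^1)^2 = 4^2 = 16
4^3 = 4 * 4^2 = 4 * 16 = 64
4^6 = (4^3)^2 = 64^2 = 4096
4^7 = 4 * 4^6 = 4 * 4096 = 16384

Result: 16384
Multiplications needed: 4 (4 lines after 4^1)

4^7 = 16384. Using exponentiation by squaring, this requires 4 multiplications. The key idea: if the exponent is even, square the half-power; if odd, multiply by the base once.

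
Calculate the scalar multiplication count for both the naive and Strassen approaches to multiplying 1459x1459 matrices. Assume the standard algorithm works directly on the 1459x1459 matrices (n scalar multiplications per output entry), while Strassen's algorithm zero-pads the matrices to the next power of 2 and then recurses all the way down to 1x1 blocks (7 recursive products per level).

Matrix multiplication for 1459x1459 matrices:

Strassen's algorithm requires power-of-2 dimensions. Pad 1459x1459 to 2048x2048 (next power of 2).

Standard algorithm: 1459^3 = 3105745579 multiplications
Strassen's algorithm: 7^(log2(2048)) = 7^11 = 1977326743 multiplications
Savings: 3105745579 - 1977326743 = 1128418836 multiplications

Standard: 3105745579 multiplications (1459^3). Strassen: 1977326743 multiplications (7^11, after padding to 2048x2048). Strassen reduces 8 recursive multiplications to 7 at each level.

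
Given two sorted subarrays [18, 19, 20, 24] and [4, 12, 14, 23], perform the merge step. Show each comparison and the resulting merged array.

Merging process:

Compare 18 vs 4: take 4 from right. Merged: [4]
Compare 18 vs 12: take 12 from right. Merged: [4, 12]
Compare 18 vs 14: take 14 from right. Merged: [4, 12, 14]
Compare 18 vs 23: take 18 from left. Merged: [4, 12, 14, 18]
Compare 19 vs 23: take 19 from left. Merged: [4, 12, 14, 18, 19]
Compare 20 vs 23: take 20 from left. Merged: [4, 12, 14, 18, 19, 20]
Compare 24 vs 23: take 23 from right. Merged: [4, 12, 14, 18, 19, 20, 23]
Append remaining from left: [24]. Merged: [4, 12, 14, 18, 19, 20, 23, 24]

Final merged array: [4, 12, 14, 18, 19, 20, 23, 24]
Total comparisons: 7

The merged array is [4, 12, 14, 18, 19, 20, 23, 24], requiring 7 comparisons. The merge step runs in O(n) time where n is the total number of elements.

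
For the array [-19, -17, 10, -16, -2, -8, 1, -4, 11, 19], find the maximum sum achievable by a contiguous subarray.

Using Kadane's algorithm on [-19, -17, 10, -16, -2, -8, 1, -4, 11, 19]:

Scanning through the array:
Position 1 (value -17): max_ending_here = -17, max_so_far = -17
Position 2 (value 10): max_ending_here = 10, max_so_far = 10
Position 3 (value -16): max_ending_here = -6, max_so_far = 10
Position 4 (value -2): max_ending_here = -2, max_so_far = 10
Position 5 (value -8): max_ending_here = -8, max_so_far = 10
Position 6 (value 1): max_ending_here = 1, max_so_far = 10
Position 7 (value -4): max_ending_here = -3, max_so_far = 10
Position 8 (value 11): max_ending_here = 11, max_so_far = 11
Position 9 (value 19): max_ending_here = 30, max_so_far = 30

Maximum subarray: [11, 19]
Maximum sum: 30

The maximum subarray is [11, 19] with sum 30. This subarray runs from index 8 to index 9.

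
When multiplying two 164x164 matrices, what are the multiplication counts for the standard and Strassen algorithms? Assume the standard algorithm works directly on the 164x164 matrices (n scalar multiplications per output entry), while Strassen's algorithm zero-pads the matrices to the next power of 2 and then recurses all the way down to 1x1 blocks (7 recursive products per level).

Matrix multiplication for 164x164 matrices:

Strassen's algorithm requires power-of-2 dimensions. Pad 164x164 to 256x256 (next power of 2).

Standard algorithm: 164^3 = 4410944 multiplications
Strassen's algorithm: 7^(log2(256)) = 7^8 = 5764801 multiplications
Difference: 4410944 - 5764801 = -1353857 (Strassen uses MORE here due to padding overhead — for small or just-over-power-of-2 n, padding can outweigh the per-level savings)

Standard: 4410944 multiplications (164^3). Strassen: 5764801 multiplications (7^8, after padding to 256x256). Strassen reduces 8 recursive multiplications to 7 at each level.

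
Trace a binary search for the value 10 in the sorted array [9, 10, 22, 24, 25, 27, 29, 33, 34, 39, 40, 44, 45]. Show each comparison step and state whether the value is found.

Binary search for 10 in [9, 10, 22, 24, 25, 27, 29, 33, 34, 39, 40, 44, 45]:

lo=0, hi=12, mid=6, arr[mid]=29 -> 29 > 10, search left half
lo=0, hi=5, mid=2, arr[mid]=22 -> 22 > 10, search left half
lo=0, hi=1, mid=0, arr[mid]=9 -> 9 < 10, search right half
lo=1, hi=1, mid=1, arr[mid]=10 -> Found target at index 1!

Binary search finds 10 at index 1 after 4 comparisons. The search repeatedly halves the search space by comparing with the middle element.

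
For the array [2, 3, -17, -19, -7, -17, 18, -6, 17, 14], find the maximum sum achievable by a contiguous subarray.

Using Kadane's algorithm on [2, 3, -17, -19, -7, -17, 18, -6, 17, 14]:

Scanning through the array:
Position 1 (value 3): max_ending_here = 5, max_so_far = 5
Position 2 (value -17): max_ending_here = -12, max_so_far = 5
Position 3 (value -19): max_ending_here = -19, max_so_far = 5
Position 4 (value -7): max_ending_here = -7, max_so_far = 5
Position 5 (value -17): max_ending_here = -17, max_so_far = 5
Position 6 (value 18): max_ending_here = 18, max_so_far = 18
Position 7 (value -6): max_ending_here = 12, max_so_far = 18
Position 8 (value 17): max_ending_here = 29, max_so_far = 29
Position 9 (value 14): max_ending_here = 43, max_so_far = 43

Maximum subarray: [18, -6, 17, 14]
Maximum sum: 43

The maximum subarray is [18, -6, 17, 14] with sum 43. This subarray runs from index 6 to index 9.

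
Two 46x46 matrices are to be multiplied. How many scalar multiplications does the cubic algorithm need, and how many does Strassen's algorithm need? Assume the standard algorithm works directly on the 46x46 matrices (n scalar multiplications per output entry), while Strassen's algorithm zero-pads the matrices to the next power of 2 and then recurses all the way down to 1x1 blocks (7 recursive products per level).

Matrix multiplication for 46x46 matrices:

Strassen's algorithm requires power-of-2 dimensions. Pad 46x46 to 64x64 (next power of 2).

Standard algorithm: 46^3 = 97336 multiplications
Strassen's algorithm: 7^(log2(64)) = 7^6 = 117649 multiplications
Difference: 97336 - 117649 = -20313 (Strassen uses MORE here due to padding overhead — for small or just-over-power-of-2 n, padding can outweigh the per-level savings)

Standard: 97336 multiplications (46^3). Strassen: 117649 multiplications (7^6, after padding to 64x64). Strassen reduces 8 recursive multiplications to 7 at each level.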